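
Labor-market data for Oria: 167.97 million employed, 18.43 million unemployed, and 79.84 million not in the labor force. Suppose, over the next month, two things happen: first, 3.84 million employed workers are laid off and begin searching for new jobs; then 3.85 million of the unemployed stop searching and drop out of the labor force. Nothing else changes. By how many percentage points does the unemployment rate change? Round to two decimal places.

Initially, labor force = 167.97 + 18.43 = 186.40 million, so u = 18.43/186.40 = 9.89%.
After the first change, employed falls and unemployed rises by 3.84; labor force unchanged → E = 164.13, U = 22.27, labor force = 186.40 million.
After the second change, unemployed and labor force both fall by 3.85 → E = 164.13, U = 18.42, labor force = 182.55 million.
New unemployment rate = 18.42 / 182.55 = 10.09%.
Change = 10.09% − 9.89% = +0.20 percentage points.

The unemployment rate changes by +0.20 percentage points.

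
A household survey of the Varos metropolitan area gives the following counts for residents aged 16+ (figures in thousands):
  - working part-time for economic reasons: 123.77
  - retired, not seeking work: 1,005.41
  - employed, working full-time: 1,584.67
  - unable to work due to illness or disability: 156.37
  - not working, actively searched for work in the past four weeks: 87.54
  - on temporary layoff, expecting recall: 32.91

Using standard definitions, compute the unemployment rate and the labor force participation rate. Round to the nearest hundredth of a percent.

Employed = 123.77 + 1,584.67 = 1,708.44 thousand (anyone who worked, including part-time for economic reasons, counts as employed).
Unemployed = 87.54 + 32.91 = 120.45 thousand (jobless and actively searching, or on temporary layoff).
Labor force = 1,708.44 + 120.45 = 1,828.89 thousand.
Not in labor force = 1,005.41 + 156.37 = 1,161.78 thousand (those not working and not actively searching are outside the labor force).
Civilian working-age population = 1,828.89 + 1,161.78 = 2,990.67 thousand.
Unemployment rate = 120.45 / 1,828.89 = 6.59%.
Labor force participation rate = 1,828.89 / 2,990.67 = 61.15%.

Unemployment rate ≈ 6.59%; labor force participation rate ≈ 61.15%.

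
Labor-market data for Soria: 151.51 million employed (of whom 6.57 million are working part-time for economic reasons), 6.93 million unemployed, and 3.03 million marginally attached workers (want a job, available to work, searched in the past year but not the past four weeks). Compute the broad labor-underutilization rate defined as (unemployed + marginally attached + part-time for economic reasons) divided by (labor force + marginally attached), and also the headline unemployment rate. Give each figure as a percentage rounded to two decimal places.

Broad underutilization rate ≈ 10.24%; headline unemployment rate ≈ 4.37%.

Labor force = 151.51 + 6.93 = 158.44 million.
Numerator = 6.93 + 3.03 + 6.57 = 16.53 million.
Denominator = 158.44 + 3.03 = 161.47 million.
Broad rate = 16.53 / 161.47 = 10.24%.
Headline unemployment rate = 6.93 / 158.44 = 4.37%.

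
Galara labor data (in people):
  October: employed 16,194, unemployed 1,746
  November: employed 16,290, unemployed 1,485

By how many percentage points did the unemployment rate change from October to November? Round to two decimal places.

The unemployment rate changed by −1.38 percentage points.

October: labor force = 16,194 + 1,746 = 17,940; u = 1,746/17,940 = 9.73%.
November: labor force = 16,290 + 1,485 = 17,775; u = 1,485/17,775 = 8.35%.
Change = 8.35% − 9.73% = −1.38 pp.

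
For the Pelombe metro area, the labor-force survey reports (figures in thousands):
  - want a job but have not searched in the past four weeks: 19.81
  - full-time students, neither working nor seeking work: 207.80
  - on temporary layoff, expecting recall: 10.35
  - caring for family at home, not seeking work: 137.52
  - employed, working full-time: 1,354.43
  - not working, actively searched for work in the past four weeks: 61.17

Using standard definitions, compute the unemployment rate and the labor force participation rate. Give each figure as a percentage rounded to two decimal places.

Unemployment rate ≈ 5.02%; labor force participation rate ≈ 79.61%.

Employed = 1,354.43 thousand.
Unemployed = 10.35 + 61.17 = 71.52 thousand (jobless and actively searching, or on temporary layoff).
Labor force = 1,354.43 + 71.52 = 1,425.95 thousand.
Not in labor force = 19.81 + 207.80 + 137.52 = 365.13 thousand (those not working and not actively searching are outside the labor force — including those who want a job but have given up searching).
Civilian working-age population = 1,425.95 + 365.13 = 1,791.08 thousand.
Unemployment rate = 71.52 / 1,425.95 = 5.02%.
Labor force participation rate = 1,425.95 / 1,791.08 = 79.61%.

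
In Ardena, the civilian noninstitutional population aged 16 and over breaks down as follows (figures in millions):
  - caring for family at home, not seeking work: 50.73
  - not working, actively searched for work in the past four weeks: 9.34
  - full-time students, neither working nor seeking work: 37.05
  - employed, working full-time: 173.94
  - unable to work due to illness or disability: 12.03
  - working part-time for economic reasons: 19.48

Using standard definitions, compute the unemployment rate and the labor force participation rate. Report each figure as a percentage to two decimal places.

Employed = 173.94 + 19.48 = 193.42 million (anyone who worked, including part-time for economic reasons, counts as employed).
Unemployed = 9.34 million.
Labor force = 193.42 + 9.34 = 202.76 million.
Not in labor force = 50.73 + 37.05 + 12.03 = 99.81 million (those not working and not actively searching are outside the labor force).
Civilian working-age population = 202.76 + 99.81 = 302.57 million.
Unemployment rate = 9.34 / 202.76 = 4.61%.
Labor force participation rate = 202.76 / 302.57 = 67.01%.

Unemployment rate ≈ 4.61%; labor force participation rate ≈ 67.01%.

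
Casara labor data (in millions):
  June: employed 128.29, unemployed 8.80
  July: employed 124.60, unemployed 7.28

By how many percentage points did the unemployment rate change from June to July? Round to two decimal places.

June: labor force = 128.29 + 8.80 = 137.09; u = 8.80/137.09 = 6.42%.
July: labor force = 124.60 + 7.28 = 131.88; u = 7.28/131.88 = 5.52%.
Change = 5.52% − 6.42% = −0.90 pp.

The unemployment rate changed by −0.90 percentage points.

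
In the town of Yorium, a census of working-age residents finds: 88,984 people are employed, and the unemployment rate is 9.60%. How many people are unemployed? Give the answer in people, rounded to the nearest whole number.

About 9,450 are unemployed.

Let U be the number unemployed. The labor force is E + U, and U/(E+U) = 0.0960.
So U = 0.0960 × 88,984 / (1 − 0.0960) = 8542.46 / 0.9040 ≈ 9,450.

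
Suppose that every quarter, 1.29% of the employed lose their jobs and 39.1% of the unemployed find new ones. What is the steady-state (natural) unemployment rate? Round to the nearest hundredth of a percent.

Steady-state unemployment rate ≈ 3.19%.

At steady state the flows balance: s·E = f·U, so U/(E+U) = s/(s+f).
u* = 1.29 / (1.29 + 39.1) = 1.29 / 40.39 = 3.19%.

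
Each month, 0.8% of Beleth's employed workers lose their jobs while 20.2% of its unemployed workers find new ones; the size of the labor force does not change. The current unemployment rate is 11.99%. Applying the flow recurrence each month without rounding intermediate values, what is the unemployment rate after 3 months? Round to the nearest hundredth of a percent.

Unemployment rate after three months ≈ 7.84%.

With a fixed labor force, u_{t+1} = u_t + s·(1−u_t) − f·u_t = u_t·(1−s−f) + s.
Here 1−s−f = 0.790 and s = 0.008.
u_1 = 0.119900 × 0.790 + 0.008 = 0.102721.
u_2 = 0.102721 × 0.790 + 0.008 = 0.089150.
u_3 = 0.089150 × 0.790 + 0.008 = 0.078428.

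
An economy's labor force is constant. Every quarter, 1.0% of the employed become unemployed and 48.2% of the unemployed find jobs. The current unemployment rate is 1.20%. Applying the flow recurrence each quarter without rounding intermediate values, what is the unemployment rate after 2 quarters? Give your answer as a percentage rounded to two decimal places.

Unemployment rate after two quarters ≈ 1.82%.

With a fixed labor force, u_{t+1} = u_t + s·(1−u_t) − f·u_t = u_t·(1−s−f) + s.
Here 1−s−f = 0.508 and s = 0.010.
u_1 = 0.012000 × 0.508 + 0.010 = 0.016096.
u_2 = 0.016096 × 0.508 + 0.010 = 0.018177.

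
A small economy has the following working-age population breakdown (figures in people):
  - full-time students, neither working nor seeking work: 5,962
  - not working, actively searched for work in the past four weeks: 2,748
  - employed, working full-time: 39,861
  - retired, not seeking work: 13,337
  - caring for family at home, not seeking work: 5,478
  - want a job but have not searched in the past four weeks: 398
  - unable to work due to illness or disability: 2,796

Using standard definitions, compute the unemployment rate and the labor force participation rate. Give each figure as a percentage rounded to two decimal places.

Employed = 39,861.
Unemployed = 2,748.
Labor force = 39,861 + 2,748 = 42,609.
Not in labor force = 5,962 + 13,337 + 5,478 + 398 + 2,796 = 27,971 (those not working and not actively searching are outside the labor force — including those who want a job but have given up searching).
Civilian working-age population = 42,609 + 27,971 = 70,580.
Unemployment rate = 2,748 / 42,609 = 6.45%.
Labor force participation rate = 42,609 / 70,580 = 60.37%.

Unemployment rate ≈ 6.45%; labor force participation rate ≈ 60.37%.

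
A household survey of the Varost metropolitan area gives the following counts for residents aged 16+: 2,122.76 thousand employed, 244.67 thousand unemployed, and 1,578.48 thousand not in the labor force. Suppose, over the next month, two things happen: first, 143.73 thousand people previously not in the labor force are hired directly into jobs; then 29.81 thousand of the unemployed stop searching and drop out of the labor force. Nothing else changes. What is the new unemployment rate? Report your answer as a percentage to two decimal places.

New unemployment rate ≈ 8.66%.

Initially, labor force = 2,122.76 + 244.67 = 2,367.43 thousand, so u = 244.67/2,367.43 = 10.33%.
After the first change, employed and labor force both rise by 143.73; unemployed unchanged → E = 2,266.49, U = 244.67, labor force = 2,511.16 thousand.
After the second change, unemployed and labor force both fall by 29.81 → E = 2,266.49, U = 214.86, labor force = 2,481.35 thousand.
New unemployment rate = 214.86 / 2,481.35 = 8.66%.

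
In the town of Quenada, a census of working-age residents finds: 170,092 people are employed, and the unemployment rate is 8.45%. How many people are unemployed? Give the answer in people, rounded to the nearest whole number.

Let U be the number unemployed. The labor force is E + U, and U/(E+U) = 0.0845.
So U = 0.0845 × 170,092 / (1 − 0.0845) = 14372.77 / 0.9155 ≈ 15,699.

About 15,699 are unemployed.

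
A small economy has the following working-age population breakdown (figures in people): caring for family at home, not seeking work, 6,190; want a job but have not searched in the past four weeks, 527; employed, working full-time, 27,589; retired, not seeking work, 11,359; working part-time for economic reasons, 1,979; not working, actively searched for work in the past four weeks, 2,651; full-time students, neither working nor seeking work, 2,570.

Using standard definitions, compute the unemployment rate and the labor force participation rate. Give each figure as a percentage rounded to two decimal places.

Unemployment rate ≈ 8.23%; labor force participation rate ≈ 60.95%.

Employed = 27,589 + 1,979 = 29,568 (anyone who worked, including part-time for economic reasons, counts as employed).
Unemployed = 2,651.
Labor force = 29,568 + 2,651 = 32,219.
Not in labor force = 6,190 + 527 + 11,359 + 2,570 = 20,646 (those not working and not actively searching are outside the labor force — including those who want a job but have given up searching).
Civilian working-age population = 32,219 + 20,646 = 52,865.
Unemployment rate = 2,651 / 32,219 = 8.23%.
Labor force participation rate = 32,219 / 52,865 = 60.95%.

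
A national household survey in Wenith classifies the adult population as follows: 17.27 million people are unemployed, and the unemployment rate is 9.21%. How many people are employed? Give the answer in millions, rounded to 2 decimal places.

About 170.24 million are employed.

Labor force = U / u = 17.27 / 0.0921 ≈ 187.51 million.
Employed = labor force − unemployed = 187.51 − 17.27 = 170.24 million.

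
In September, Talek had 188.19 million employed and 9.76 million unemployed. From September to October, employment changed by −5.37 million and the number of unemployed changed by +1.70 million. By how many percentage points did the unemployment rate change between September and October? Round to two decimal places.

The unemployment rate changed by +0.97 percentage points.

September: labor force = 188.19 + 9.76 = 197.95; u = 9.76/197.95 = 4.93%.
October: labor force = 182.82 + 11.46 = 194.28; u = 11.46/194.28 = 5.90%.
Change = 5.90% − 4.93% = +0.97 pp.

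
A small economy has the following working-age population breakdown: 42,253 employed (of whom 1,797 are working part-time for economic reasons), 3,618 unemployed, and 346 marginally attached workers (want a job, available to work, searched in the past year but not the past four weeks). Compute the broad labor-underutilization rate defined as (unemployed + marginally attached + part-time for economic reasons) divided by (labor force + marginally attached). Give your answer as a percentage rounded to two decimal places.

Labor force = 42,253 + 3,618 = 45,871.
Numerator = 3,618 + 346 + 1,797 = 5,761.
Denominator = 45,871 + 346 = 46,217.
Broad rate = 5,761 / 46,217 = 12.47%.

Broad underutilization rate ≈ 12.47%.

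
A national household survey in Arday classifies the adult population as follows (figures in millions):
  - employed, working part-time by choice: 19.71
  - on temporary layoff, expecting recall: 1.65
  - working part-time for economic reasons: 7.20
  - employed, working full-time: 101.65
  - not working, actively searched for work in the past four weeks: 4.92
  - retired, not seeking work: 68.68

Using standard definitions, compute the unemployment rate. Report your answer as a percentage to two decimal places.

Employed = 19.71 + 7.20 + 101.65 = 128.56 million (anyone who worked, including part-time for economic reasons, counts as employed).
Unemployed = 1.65 + 4.92 = 6.57 million (jobless and actively searching, or on temporary layoff).
Labor force = 128.56 + 6.57 = 135.13 million.
Unemployment rate = 6.57 / 135.13 = 4.86%.

Unemployment rate ≈ 4.86%.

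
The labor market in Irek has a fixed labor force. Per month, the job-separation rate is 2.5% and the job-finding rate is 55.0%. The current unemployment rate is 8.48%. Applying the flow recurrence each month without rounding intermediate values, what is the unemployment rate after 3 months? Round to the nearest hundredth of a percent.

Unemployment rate after three months ≈ 4.67%.

With a fixed labor force, u_{t+1} = u_t + s·(1−u_t) − f·u_t = u_t·(1−s−f) + s.
Here 1−s−f = 0.425 and s = 0.025.
u_1 = 0.084800 × 0.425 + 0.025 = 0.061040.
u_2 = 0.061040 × 0.425 + 0.025 = 0.050942.
u_3 = 0.050942 × 0.425 + 0.025 = 0.046650.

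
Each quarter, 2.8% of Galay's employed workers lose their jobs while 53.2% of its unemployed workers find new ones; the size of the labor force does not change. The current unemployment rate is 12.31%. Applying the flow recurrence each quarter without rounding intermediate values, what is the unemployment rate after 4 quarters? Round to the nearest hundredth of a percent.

With a fixed labor force, u_{t+1} = u_t + s·(1−u_t) − f·u_t = u_t·(1−s−f) + s.
Here 1−s−f = 0.440 and s = 0.028.
u_1 = 0.123100 × 0.440 + 0.028 = 0.082164.
u_2 = 0.082164 × 0.440 + 0.028 = 0.064152.
u_3 = 0.064152 × 0.440 + 0.028 = 0.056227.
u_4 = 0.056227 × 0.440 + 0.028 = 0.052740.

Unemployment rate after four quarters ≈ 5.27%.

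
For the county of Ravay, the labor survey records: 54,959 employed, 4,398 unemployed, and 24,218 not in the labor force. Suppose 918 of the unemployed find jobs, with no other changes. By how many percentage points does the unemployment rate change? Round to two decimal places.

The unemployment rate changes by −1.55 percentage points.

Initially, labor force = 54,959 + 4,398 = 59,357, so u = 4,398/59,357 = 7.41%.
After the change, unemployed falls and employed rises by 918; labor force unchanged → E = 55,877, U = 3,480, labor force = 59,357.
New unemployment rate = 3,480 / 59,357 = 5.86%.
Change = 5.86% − 7.41% = −1.55 percentage points.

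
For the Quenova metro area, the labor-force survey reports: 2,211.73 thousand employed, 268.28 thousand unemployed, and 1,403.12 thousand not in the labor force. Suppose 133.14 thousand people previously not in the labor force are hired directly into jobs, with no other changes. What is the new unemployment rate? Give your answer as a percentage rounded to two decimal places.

Initially, labor force = 2,211.73 + 268.28 = 2,480.01 thousand, so u = 268.28/2,480.01 = 10.82%.
After the change, employed and labor force both rise by 133.14; unemployed unchanged → E = 2,344.87, U = 268.28, labor force = 2,613.15 thousand.
New unemployment rate = 268.28 / 2,613.15 = 10.27%.

New unemployment rate ≈ 10.27%.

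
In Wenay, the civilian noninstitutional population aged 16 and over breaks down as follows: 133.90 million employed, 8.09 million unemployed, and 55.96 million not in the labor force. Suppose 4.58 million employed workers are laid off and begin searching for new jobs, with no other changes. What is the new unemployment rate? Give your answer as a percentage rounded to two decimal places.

Initially, labor force = 133.90 + 8.09 = 141.99 million, so u = 8.09/141.99 = 5.70%.
After the change, employed falls and unemployed rises by 4.58; labor force unchanged → E = 129.32, U = 12.67, labor force = 141.99 million.
New unemployment rate = 12.67 / 141.99 = 8.92%.

New unemployment rate ≈ 8.92%.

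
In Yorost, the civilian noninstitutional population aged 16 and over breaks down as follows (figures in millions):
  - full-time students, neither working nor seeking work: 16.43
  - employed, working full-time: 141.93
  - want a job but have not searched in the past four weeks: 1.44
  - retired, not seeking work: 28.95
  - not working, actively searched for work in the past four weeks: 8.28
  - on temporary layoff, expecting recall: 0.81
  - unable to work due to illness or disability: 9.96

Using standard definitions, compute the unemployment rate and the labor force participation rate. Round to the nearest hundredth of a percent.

Employed = 141.93 million.
Unemployed = 8.28 + 0.81 = 9.09 million (jobless and actively searching, or on temporary layoff).
Labor force = 141.93 + 9.09 = 151.02 million.
Not in labor force = 16.43 + 1.44 + 28.95 + 9.96 = 56.78 million (those not working and not actively searching are outside the labor force — including those who want a job but have given up searching).
Civilian working-age population = 151.02 + 56.78 = 207.80 million.
Unemployment rate = 9.09 / 151.02 = 6.02%.
Labor force participation rate = 151.02 / 207.80 = 72.68%.

Unemployment rate ≈ 6.02%; labor force participation rate ≈ 72.68%.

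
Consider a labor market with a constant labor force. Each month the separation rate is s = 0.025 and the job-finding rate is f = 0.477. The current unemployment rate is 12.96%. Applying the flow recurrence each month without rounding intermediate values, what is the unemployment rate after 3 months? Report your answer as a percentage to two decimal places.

With a fixed labor force, u_{t+1} = u_t + s·(1−u_t) − f·u_t = u_t·(1−s−f) + s.
Here 1−s−f = 0.498 and s = 0.025.
u_1 = 0.129600 × 0.498 + 0.025 = 0.089541.
u_2 = 0.089541 × 0.498 + 0.025 = 0.069591.
u_3 = 0.069591 × 0.498 + 0.025 = 0.059656.

Unemployment rate after three months ≈ 5.97%.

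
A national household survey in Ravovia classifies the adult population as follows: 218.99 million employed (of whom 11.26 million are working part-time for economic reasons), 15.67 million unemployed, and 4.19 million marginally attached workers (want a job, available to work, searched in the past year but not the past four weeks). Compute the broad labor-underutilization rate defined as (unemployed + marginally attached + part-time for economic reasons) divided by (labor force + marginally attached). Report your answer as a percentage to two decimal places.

Labor force = 218.99 + 15.67 = 234.66 million.
Numerator = 15.67 + 4.19 + 11.26 = 31.12 million.
Denominator = 234.66 + 4.19 = 238.85 million.
Broad rate = 31.12 / 238.85 = 13.03%.

Broad underutilization rate ≈ 13.03%.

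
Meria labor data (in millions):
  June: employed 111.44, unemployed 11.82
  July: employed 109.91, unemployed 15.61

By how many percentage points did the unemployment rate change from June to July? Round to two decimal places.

June: labor force = 111.44 + 11.82 = 123.26; u = 11.82/123.26 = 9.59%.
July: labor force = 109.91 + 15.61 = 125.52; u = 15.61/125.52 = 12.44%.
Change = 12.44% − 9.59% = +2.85 pp.

The unemployment rate changed by +2.85 percentage points.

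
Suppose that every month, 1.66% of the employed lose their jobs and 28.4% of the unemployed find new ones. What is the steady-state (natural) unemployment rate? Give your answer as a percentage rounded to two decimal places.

Steady-state unemployment rate ≈ 5.52%.

At steady state the flows balance: s·E = f·U, so U/(E+U) = s/(s+f).
u* = 1.66 / (1.66 + 28.4) = 1.66 / 30.06 = 5.52%.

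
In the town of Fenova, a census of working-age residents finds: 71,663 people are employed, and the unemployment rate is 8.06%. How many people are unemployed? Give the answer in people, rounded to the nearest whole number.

About 6,282 are unemployed.

Let U be the number unemployed. The labor force is E + U, and U/(E+U) = 0.0806.
So U = 0.0806 × 71,663 / (1 − 0.0806) = 5776.04 / 0.9194 ≈ 6,282.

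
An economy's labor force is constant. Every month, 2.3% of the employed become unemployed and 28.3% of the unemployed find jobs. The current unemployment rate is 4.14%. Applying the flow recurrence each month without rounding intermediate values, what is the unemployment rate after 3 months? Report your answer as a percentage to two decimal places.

Unemployment rate after three months ≈ 6.39%.

With a fixed labor force, u_{t+1} = u_t + s·(1−u_t) − f·u_t = u_t·(1−s−f) + s.
Here 1−s−f = 0.694 and s = 0.023.
u_1 = 0.041400 × 0.694 + 0.023 = 0.051732.
u_2 = 0.051732 × 0.694 + 0.023 = 0.058902.
u_3 = 0.058902 × 0.694 + 0.023 = 0.063878.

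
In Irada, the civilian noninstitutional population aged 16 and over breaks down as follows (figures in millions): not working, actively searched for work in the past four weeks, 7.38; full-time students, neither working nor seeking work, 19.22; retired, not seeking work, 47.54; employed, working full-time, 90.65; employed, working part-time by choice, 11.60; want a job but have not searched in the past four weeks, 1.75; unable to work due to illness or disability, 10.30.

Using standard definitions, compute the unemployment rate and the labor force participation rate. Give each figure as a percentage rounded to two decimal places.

Employed = 90.65 + 11.60 = 102.25 million.
Unemployed = 7.38 million.
Labor force = 102.25 + 7.38 = 109.63 million.
Not in labor force = 19.22 + 47.54 + 1.75 + 10.30 = 78.81 million (those not working and not actively searching are outside the labor force — including those who want a job but have given up searching).
Civilian working-age population = 109.63 + 78.81 = 188.44 million.
Unemployment rate = 7.38 / 109.63 = 6.73%.
Labor force participation rate = 109.63 / 188.44 = 58.18%.

Unemployment rate ≈ 6.73%; labor force participation rate ≈ 58.18%.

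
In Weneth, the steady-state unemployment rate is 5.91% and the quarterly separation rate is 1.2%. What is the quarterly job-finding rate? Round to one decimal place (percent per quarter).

From u* = s/(s+f): f = s·(1−u)/u.
f = 1.2 × (1 − 0.0591) / 0.0591 = 1.1291 / 0.0591 ≈ 19.1% per quarter.

Job-finding rate ≈ 19.1% per quarter.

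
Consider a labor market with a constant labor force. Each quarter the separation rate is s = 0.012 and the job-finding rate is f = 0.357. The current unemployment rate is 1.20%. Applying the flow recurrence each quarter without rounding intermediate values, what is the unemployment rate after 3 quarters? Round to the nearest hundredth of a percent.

Unemployment rate after three quarters ≈ 2.74%.

With a fixed labor force, u_{t+1} = u_t + s·(1−u_t) − f·u_t = u_t·(1−s−f) + s.
Here 1−s−f = 0.631 and s = 0.012.
u_1 = 0.012000 × 0.631 + 0.012 = 0.019572.
u_2 = 0.019572 × 0.631 + 0.012 = 0.024350.
u_3 = 0.024350 × 0.631 + 0.012 = 0.027365.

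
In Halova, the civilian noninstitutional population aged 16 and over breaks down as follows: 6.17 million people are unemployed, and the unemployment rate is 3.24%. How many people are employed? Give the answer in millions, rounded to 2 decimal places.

About 184.26 million are employed.

Labor force = U / u = 6.17 / 0.0324 ≈ 190.43 million.
Employed = labor force − unemployed = 190.43 − 6.17 = 184.26 million.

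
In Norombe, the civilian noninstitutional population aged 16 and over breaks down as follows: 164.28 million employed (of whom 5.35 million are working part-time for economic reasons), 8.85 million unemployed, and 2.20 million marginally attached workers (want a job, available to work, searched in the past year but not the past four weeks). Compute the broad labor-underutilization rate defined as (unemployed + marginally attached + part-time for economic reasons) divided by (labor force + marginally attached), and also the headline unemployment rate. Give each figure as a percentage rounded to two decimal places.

Labor force = 164.28 + 8.85 = 173.13 million.
Numerator = 8.85 + 2.20 + 5.35 = 16.40 million.
Denominator = 173.13 + 2.20 = 175.33 million.
Broad rate = 16.40 / 175.33 = 9.35%.
Headline unemployment rate = 8.85 / 173.13 = 5.11%.

Broad underutilization rate ≈ 9.35%; headline unemployment rate ≈ 5.11%.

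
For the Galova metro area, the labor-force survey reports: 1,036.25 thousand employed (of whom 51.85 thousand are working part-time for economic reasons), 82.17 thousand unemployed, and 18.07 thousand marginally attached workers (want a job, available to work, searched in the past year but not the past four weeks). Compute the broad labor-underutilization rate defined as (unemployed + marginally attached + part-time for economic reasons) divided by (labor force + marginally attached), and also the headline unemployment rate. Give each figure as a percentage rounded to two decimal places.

Labor force = 1,036.25 + 82.17 = 1,118.42 thousand.
Numerator = 82.17 + 18.07 + 51.85 = 152.09 thousand.
Denominator = 1,118.42 + 18.07 = 1,136.49 thousand.
Broad rate = 152.09 / 1,136.49 = 13.38%.
Headline unemployment rate = 82.17 / 1,118.42 = 7.35%.

Broad underutilization rate ≈ 13.38%; headline unemployment rate ≈ 7.35%.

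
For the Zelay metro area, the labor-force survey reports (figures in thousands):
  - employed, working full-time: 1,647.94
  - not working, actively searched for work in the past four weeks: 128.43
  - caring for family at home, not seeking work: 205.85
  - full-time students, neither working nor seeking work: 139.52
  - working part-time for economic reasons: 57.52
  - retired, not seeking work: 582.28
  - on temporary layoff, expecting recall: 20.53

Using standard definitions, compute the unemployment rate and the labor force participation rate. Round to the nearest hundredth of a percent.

Employed = 1,647.94 + 57.52 = 1,705.46 thousand (anyone who worked, including part-time for economic reasons, counts as employed).
Unemployed = 128.43 + 20.53 = 148.96 thousand (jobless and actively searching, or on temporary layoff).
Labor force = 1,705.46 + 148.96 = 1,854.42 thousand.
Not in labor force = 205.85 + 139.52 + 582.28 = 927.65 thousand (those not working and not actively searching are outside the labor force).
Civilian working-age population = 1,854.42 + 927.65 = 2,782.07 thousand.
Unemployment rate = 148.96 / 1,854.42 = 8.03%.
Labor force participation rate = 1,854.42 / 2,782.07 = 66.66%.

Unemployment rate ≈ 8.03%; labor force participation rate ≈ 66.66%.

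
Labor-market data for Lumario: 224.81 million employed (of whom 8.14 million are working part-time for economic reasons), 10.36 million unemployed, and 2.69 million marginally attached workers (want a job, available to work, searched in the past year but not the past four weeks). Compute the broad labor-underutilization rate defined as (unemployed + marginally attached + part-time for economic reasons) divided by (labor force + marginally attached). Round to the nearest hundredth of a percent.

Broad underutilization rate ≈ 8.91%.

Labor force = 224.81 + 10.36 = 235.17 million.
Numerator = 10.36 + 2.69 + 8.14 = 21.19 million.
Denominator = 235.17 + 2.69 = 237.86 million.
Broad rate = 21.19 / 237.86 = 8.91%.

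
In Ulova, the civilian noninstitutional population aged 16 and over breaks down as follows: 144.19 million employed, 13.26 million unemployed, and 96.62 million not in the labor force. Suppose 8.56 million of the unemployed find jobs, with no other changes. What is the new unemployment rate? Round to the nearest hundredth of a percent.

Initially, labor force = 144.19 + 13.26 = 157.45 million, so u = 13.26/157.45 = 8.42%.
After the change, unemployed falls and employed rises by 8.56; labor force unchanged → E = 152.75, U = 4.70, labor force = 157.45 million.
New unemployment rate = 4.70 / 157.45 = 2.99%.

New unemployment rate ≈ 2.99%.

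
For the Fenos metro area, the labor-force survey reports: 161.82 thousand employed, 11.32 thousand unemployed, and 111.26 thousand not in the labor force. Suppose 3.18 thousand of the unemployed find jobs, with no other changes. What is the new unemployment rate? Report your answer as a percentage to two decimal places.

New unemployment rate ≈ 4.70%.

Initially, labor force = 161.82 + 11.32 = 173.14 thousand, so u = 11.32/173.14 = 6.54%.
After the change, unemployed falls and employed rises by 3.18; labor force unchanged → E = 165.00, U = 8.14, labor force = 173.14 thousand.
New unemployment rate = 8.14 / 173.14 = 4.70%.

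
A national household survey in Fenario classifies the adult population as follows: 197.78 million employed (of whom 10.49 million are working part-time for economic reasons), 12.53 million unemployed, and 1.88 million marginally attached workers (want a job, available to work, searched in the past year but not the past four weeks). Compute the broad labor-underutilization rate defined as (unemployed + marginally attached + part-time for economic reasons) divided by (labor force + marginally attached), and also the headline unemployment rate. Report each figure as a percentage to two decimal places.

Labor force = 197.78 + 12.53 = 210.31 million.
Numerator = 12.53 + 1.88 + 10.49 = 24.90 million.
Denominator = 210.31 + 1.88 = 212.19 million.
Broad rate = 24.90 / 212.19 = 11.73%.
Headline unemployment rate = 12.53 / 210.31 = 5.96%.

Broad underutilization rate ≈ 11.73%; headline unemployment rate ≈ 5.96%.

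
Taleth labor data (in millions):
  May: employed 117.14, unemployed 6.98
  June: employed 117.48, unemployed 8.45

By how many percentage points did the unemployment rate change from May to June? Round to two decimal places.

The unemployment rate changed by +1.09 percentage points.

May: labor force = 117.14 + 6.98 = 124.12; u = 6.98/124.12 = 5.62%.
June: labor force = 117.48 + 8.45 = 125.93; u = 8.45/125.93 = 6.71%.
Change = 6.71% − 5.62% = +1.09 pp.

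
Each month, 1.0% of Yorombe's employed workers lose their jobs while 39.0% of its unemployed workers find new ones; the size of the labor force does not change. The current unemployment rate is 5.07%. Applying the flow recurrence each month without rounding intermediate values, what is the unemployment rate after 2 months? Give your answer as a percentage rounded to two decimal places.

With a fixed labor force, u_{t+1} = u_t + s·(1−u_t) − f·u_t = u_t·(1−s−f) + s.
Here 1−s−f = 0.600 and s = 0.010.
u_1 = 0.050700 × 0.600 + 0.010 = 0.040420.
u_2 = 0.040420 × 0.600 + 0.010 = 0.034252.

Unemployment rate after two months ≈ 3.43%.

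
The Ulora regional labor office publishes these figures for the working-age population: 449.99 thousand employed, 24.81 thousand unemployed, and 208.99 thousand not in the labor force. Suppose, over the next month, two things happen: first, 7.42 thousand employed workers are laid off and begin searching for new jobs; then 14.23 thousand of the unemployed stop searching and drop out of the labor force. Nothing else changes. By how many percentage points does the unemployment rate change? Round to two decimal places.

The unemployment rate changes by −1.32 percentage points.

Initially, labor force = 449.99 + 24.81 = 474.80 thousand, so u = 24.81/474.80 = 5.23%.
After the first change, employed falls and unemployed rises by 7.42; labor force unchanged → E = 442.57, U = 32.23, labor force = 474.80 thousand.
After the second change, unemployed and labor force both fall by 14.23 → E = 442.57, U = 18.00, labor force = 460.57 thousand.
New unemployment rate = 18.00 / 460.57 = 3.91%.
Change = 3.91% − 5.23% = −1.32 percentage points.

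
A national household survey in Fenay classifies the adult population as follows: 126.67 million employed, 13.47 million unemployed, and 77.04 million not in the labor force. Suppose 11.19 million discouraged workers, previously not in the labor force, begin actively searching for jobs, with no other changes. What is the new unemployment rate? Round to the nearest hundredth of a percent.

New unemployment rate ≈ 16.30%.

Initially, labor force = 126.67 + 13.47 = 140.14 million, so u = 13.47/140.14 = 9.61%.
After the change, unemployed and labor force both rise by 11.19 → E = 126.67, U = 24.66, labor force = 151.33 million.
New unemployment rate = 24.66 / 151.33 = 16.30%.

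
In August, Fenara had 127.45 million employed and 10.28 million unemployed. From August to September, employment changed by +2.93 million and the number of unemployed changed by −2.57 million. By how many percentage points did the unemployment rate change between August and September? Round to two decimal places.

The unemployment rate changed by −1.88 percentage points.

August: labor force = 127.45 + 10.28 = 137.73; u = 10.28/137.73 = 7.46%.
September: labor force = 130.38 + 7.71 = 138.09; u = 7.71/138.09 = 5.58%.
Change = 5.58% − 7.46% = −1.88 pp.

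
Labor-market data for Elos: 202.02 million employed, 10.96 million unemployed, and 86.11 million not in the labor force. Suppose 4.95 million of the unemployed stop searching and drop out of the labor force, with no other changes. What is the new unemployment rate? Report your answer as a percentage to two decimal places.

New unemployment rate ≈ 2.89%.

Initially, labor force = 202.02 + 10.96 = 212.98 million, so u = 10.96/212.98 = 5.15%.
After the change, unemployed and labor force both fall by 4.95 → E = 202.02, U = 6.01, labor force = 208.03 million.
New unemployment rate = 6.01 / 208.03 = 2.89%.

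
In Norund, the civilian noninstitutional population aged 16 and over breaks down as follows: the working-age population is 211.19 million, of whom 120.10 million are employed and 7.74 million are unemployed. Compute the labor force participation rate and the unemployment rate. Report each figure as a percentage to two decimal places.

Labor force = employed + unemployed = 120.10 + 7.74 = 127.84 million.
Unemployment rate = 7.74 / 127.84 = 6.05%.
Labor force participation rate = 127.84 / 211.19 = 60.53%.

Labor force participation rate ≈ 60.53%; unemployment rate ≈ 6.05%.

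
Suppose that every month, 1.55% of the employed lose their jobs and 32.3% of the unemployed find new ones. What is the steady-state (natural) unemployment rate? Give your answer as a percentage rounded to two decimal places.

At steady state the flows balance: s·E = f·U, so U/(E+U) = s/(s+f).
u* = 1.55 / (1.55 + 32.3) = 1.55 / 33.85 = 4.58%.

Steady-state unemployment rate ≈ 4.58%.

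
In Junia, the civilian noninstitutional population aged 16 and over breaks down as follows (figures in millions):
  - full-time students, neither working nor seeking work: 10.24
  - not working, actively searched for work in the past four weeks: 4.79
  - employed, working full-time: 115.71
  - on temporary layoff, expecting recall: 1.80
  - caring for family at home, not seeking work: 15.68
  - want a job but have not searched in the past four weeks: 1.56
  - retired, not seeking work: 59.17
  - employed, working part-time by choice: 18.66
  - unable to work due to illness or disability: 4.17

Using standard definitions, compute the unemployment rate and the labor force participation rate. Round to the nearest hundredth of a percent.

Employed = 115.71 + 18.66 = 134.37 million.
Unemployed = 4.79 + 1.80 = 6.59 million (jobless and actively searching, or on temporary layoff).
Labor force = 134.37 + 6.59 = 140.96 million.
Not in labor force = 10.24 + 15.68 + 1.56 + 59.17 + 4.17 = 90.82 million (those not working and not actively searching are outside the labor force — including those who want a job but have given up searching).
Civilian working-age population = 140.96 + 90.82 = 231.78 million.
Unemployment rate = 6.59 / 140.96 = 4.68%.
Labor force participation rate = 140.96 / 231.78 = 60.82%.

Unemployment rate ≈ 4.68%; labor force participation rate ≈ 60.82%.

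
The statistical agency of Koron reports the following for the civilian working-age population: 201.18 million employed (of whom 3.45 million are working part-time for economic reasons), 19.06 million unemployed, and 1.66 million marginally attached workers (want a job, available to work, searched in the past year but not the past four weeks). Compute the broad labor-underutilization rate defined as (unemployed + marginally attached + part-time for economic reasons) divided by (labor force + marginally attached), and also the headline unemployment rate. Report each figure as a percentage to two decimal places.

Broad underutilization rate ≈ 10.89%; headline unemployment rate ≈ 8.65%.

Labor force = 201.18 + 19.06 = 220.24 million.
Numerator = 19.06 + 1.66 + 3.45 = 24.17 million.
Denominator = 220.24 + 1.66 = 221.90 million.
Broad rate = 24.17 / 221.90 = 10.89%.
Headline unemployment rate = 19.06 / 220.24 = 8.65%.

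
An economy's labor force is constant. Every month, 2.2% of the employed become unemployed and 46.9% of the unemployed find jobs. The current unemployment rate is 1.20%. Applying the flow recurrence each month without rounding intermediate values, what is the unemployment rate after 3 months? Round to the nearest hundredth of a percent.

Unemployment rate after three months ≈ 4.05%.

With a fixed labor force, u_{t+1} = u_t + s·(1−u_t) − f·u_t = u_t·(1−s−f) + s.
Here 1−s−f = 0.509 and s = 0.022.
u_1 = 0.012000 × 0.509 + 0.022 = 0.028108.
u_2 = 0.028108 × 0.509 + 0.022 = 0.036307.
u_3 = 0.036307 × 0.509 + 0.022 = 0.040480.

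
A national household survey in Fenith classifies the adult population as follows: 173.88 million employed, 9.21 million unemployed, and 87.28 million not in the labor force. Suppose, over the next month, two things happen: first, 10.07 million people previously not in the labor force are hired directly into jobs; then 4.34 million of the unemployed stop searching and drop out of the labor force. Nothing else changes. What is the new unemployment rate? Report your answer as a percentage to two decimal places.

Initially, labor force = 173.88 + 9.21 = 183.09 million, so u = 9.21/183.09 = 5.03%.
After the first change, employed and labor force both rise by 10.07; unemployed unchanged → E = 183.95, U = 9.21, labor force = 193.16 million.
After the second change, unemployed and labor force both fall by 4.34 → E = 183.95, U = 4.87, labor force = 188.82 million.
New unemployment rate = 4.87 / 188.82 = 2.58%.

New unemployment rate ≈ 2.58%.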